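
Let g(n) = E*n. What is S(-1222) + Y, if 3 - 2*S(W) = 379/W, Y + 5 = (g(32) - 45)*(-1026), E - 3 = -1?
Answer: -47651511/2444 ≈ -19497.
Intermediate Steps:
E = 2 (E = 3 - 1 = 2)
g(n) = 2*n
Y = -19499 (Y = -5 + (2*32 - 45)*(-1026) = -5 + (64 - 45)*(-1026) = -5 + 19*(-1026) = -5 - 19494 = -19499)
S(W) = 3/2 - 379/(2*W)
S(-1222) + Y = (½)*(-379 + 3*(-1222))/(-1222) - 19499 = (½)*(-1/1222)*(-379 - 3666) - 19499 = (½)*(-1/1222)*(-4045) - 19499 = 4045/2444 - 19499 = -47651511/2444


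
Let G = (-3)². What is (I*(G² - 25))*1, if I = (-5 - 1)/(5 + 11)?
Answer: -21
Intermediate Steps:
G = 9
I = -3/8 (I = -6/16 = -6*1/16 = -3/8 ≈ -0.37500)
(I*(G² - 25))*1 = -3*(9² - 25)/8*1 = -3*(81 - 25)/8*1 = -3/8*56*1 = -21*1 = -21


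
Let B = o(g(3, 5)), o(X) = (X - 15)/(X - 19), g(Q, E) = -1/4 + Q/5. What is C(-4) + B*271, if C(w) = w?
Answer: 77911/373 ≈ 208.88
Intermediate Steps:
g(Q, E) = -¼ + Q/5 (g(Q, E) = -1*¼ + Q*(⅕) = -¼ + Q/5)
o(X) = (-15 + X)/(-19 + X)
B = 293/373 (B = (-15 + (-¼ + (⅕)*3))/(-19 + (-¼ + (⅕)*3)) = (-15 + (-¼ + ⅗))/(-19 + (-¼ + ⅗)) = (-15 + 7/20)/(-19 + 7/20) = -293/20/(-373/20) = -20/373*(-293/20) = 293/373 ≈ 0.78552)
C(-4) + B*271 = -4 + (293/373)*271 = -4 + 79403/373 = 77911/373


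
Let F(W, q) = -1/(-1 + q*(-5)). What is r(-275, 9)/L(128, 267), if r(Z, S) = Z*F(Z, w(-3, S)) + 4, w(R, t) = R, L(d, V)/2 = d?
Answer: 331/3584 ≈ 0.092355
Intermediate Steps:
L(d, V) = 2*d
F(W, q) = -1/(-1 - 5*q)
r(Z, S) = 4 - Z/14 (r(Z, S) = Z/(1 + 5*(-3)) + 4 = Z/(1 - 15) + 4 = Z/(-14) + 4 = Z*(-1/14) + 4 = -Z/14 + 4 = 4 - Z/14)
r(-275, 9)/L(128, 267) = (4 - 1/14*(-275))/((2*128)) = (4 + 275/14)/256 = (331/14)*(1/256) = 331/3584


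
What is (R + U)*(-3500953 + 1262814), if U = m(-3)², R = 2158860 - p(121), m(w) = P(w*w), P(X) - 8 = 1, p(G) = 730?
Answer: -4830376209329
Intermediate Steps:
P(X) = 9 (P(X) = 8 + 1 = 9)
m(w) = 9
R = 2158130 (R = 2158860 - 1*730 = 2158860 - 730 = 2158130)
U = 81 (U = 9² = 81)
(R + U)*(-3500953 + 1262814) = (2158130 + 81)*(-3500953 + 1262814) = 2158211*(-2238139) = -4830376209329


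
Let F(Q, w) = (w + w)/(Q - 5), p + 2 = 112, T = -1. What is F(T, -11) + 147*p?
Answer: 48521/3 ≈ 16174.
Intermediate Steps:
p = 110 (p = -2 + 112 = 110)
F(Q, w) = 2*w/(-5 + Q) (F(Q, w) = (2*w)/(-5 + Q) = 2*w/(-5 + Q))
F(T, -11) + 147*p = 2*(-11)/(-5 - 1) + 147*110 = 2*(-11)/(-6) + 16170 = 2*(-11)*(-1/6) + 16170 = 11/3 + 16170 = 48521/3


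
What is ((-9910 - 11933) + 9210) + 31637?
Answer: 19004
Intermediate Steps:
((-9910 - 11933) + 9210) + 31637 = (-21843 + 9210) + 31637 = -12633 + 31637 = 19004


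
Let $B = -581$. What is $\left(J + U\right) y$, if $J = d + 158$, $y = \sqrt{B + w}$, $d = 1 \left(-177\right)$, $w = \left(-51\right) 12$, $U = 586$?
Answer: $567 i \sqrt{1193} \approx 19584.0 i$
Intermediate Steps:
$w = -612$
$d = -177$
$y = i \sqrt{1193}$ ($y = \sqrt{-581 - 612} = \sqrt{-1193} = i \sqrt{1193} \approx 34.54 i$)
$J = -19$ ($J = -177 + 158 = -19$)
$\left(J + U\right) y = \left(-19 + 586\right) i \sqrt{1193} = 567 i \sqrt{1193}$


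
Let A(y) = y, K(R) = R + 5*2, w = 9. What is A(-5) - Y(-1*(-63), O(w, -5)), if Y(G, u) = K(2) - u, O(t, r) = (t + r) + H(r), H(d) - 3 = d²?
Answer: 15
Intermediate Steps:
H(d) = 3 + d²
K(R) = 10 + R (K(R) = R + 10 = 10 + R)
O(t, r) = 3 + r + t + r² (O(t, r) = (t + r) + (3 + r²) = (r + t) + (3 + r²) = 3 + r + t + r²)
Y(G, u) = 12 - u (Y(G, u) = (10 + 2) - u = 12 - u)
A(-5) - Y(-1*(-63), O(w, -5)) = -5 - (12 - (3 - 5 + 9 + (-5)²)) = -5 - (12 - (3 - 5 + 9 + 25)) = -5 - (12 - 1*32) = -5 - (12 - 32) = -5 - 1*(-20) = -5 + 20 = 15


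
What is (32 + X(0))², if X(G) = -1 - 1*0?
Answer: 961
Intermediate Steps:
X(G) = -1 (X(G) = -1 + 0 = -1)
(32 + X(0))² = (32 - 1)² = 31² = 961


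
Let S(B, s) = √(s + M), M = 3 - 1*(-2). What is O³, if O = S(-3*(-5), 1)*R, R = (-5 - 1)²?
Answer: 279936*√6 ≈ 6.8570e+5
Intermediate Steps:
M = 5 (M = 3 + 2 = 5)
S(B, s) = √(5 + s) (S(B, s) = √(s + 5) = √(5 + s))
R = 36 (R = (-6)² = 36)
O = 36*√6 (O = √(5 + 1)*36 = √6*36 = 36*√6 ≈ 88.182)
O³ = (36*√6)³ = 279936*√6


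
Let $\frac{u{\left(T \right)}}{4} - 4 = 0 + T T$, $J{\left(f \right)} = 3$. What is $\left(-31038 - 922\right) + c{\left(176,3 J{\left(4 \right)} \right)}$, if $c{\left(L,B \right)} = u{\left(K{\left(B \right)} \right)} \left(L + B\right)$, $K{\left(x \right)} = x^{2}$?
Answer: $4826140$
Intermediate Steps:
$u{\left(T \right)} = 16 + 4 T^{2}$ ($u{\left(T \right)} = 16 + 4 \left(0 + T T\right) = 16 + 4 \left(0 + T^{2}\right) = 16 + 4 T^{2}$)
$c{\left(L,B \right)} = \left(16 + 4 B^{4}\right) \left(B + L\right)$ ($c{\left(L,B \right)} = \left(16 + 4 \left(B^{2}\right)^{2}\right) \left(L + B\right) = \left(16 + 4 B^{4}\right) \left(B + L\right)$)
$\left(-31038 - 922\right) + c{\left(176,3 J{\left(4 \right)} \right)} = \left(-31038 - 922\right) + 4 \left(4 + \left(3 \cdot 3\right)^{4}\right) \left(3 \cdot 3 + 176\right) = -31960 + 4 \left(4 + 9^{4}\right) \left(9 + 176\right) = -31960 + 4 \left(4 + 6561\right) 185 = -31960 + 4 \cdot 6565 \cdot 185 = -31960 + 4858100 = 4826140$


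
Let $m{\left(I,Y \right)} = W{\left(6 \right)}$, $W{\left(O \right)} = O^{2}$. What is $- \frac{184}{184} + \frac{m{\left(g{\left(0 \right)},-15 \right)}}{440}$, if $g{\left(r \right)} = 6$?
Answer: $- \frac{101}{110} \approx -0.91818$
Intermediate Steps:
$m{\left(I,Y \right)} = 36$ ($m{\left(I,Y \right)} = 6^{2} = 36$)
$- \frac{184}{184} + \frac{m{\left(g{\left(0 \right)},-15 \right)}}{440} = - \frac{184}{184} + \frac{36}{440} = \left(-184\right) \frac{1}{184} + 36 \cdot \frac{1}{440} = -1 + \frac{9}{110} = - \frac{101}{110}$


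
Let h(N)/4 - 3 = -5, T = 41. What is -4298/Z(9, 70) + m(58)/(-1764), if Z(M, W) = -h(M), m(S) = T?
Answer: -473875/882 ≈ -537.27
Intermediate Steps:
h(N) = -8 (h(N) = 12 + 4*(-5) = 12 - 20 = -8)
m(S) = 41
Z(M, W) = 8 (Z(M, W) = -1*(-8) = 8)
-4298/Z(9, 70) + m(58)/(-1764) = -4298/8 + 41/(-1764) = -4298*⅛ + 41*(-1/1764) = -2149/4 - 41/1764 = -473875/882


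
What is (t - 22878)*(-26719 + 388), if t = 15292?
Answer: 199746966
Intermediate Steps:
(t - 22878)*(-26719 + 388) = (15292 - 22878)*(-26719 + 388) = -7586*(-26331) = 199746966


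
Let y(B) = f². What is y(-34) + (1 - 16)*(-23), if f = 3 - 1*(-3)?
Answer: 381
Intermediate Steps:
f = 6 (f = 3 + 3 = 6)
y(B) = 36 (y(B) = 6² = 36)
y(-34) + (1 - 16)*(-23) = 36 + (1 - 16)*(-23) = 36 - 15*(-23) = 36 + 345 = 381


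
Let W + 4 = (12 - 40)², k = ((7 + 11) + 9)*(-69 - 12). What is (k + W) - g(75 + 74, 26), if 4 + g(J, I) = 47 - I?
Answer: -1424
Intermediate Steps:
g(J, I) = 43 - I (g(J, I) = -4 + (47 - I) = 43 - I)
k = -2187 (k = (18 + 9)*(-81) = 27*(-81) = -2187)
W = 780 (W = -4 + (12 - 40)² = -4 + (-28)² = -4 + 784 = 780)
(k + W) - g(75 + 74, 26) = (-2187 + 780) - (43 - 1*26) = -1407 - (43 - 26) = -1407 - 1*17 = -1407 - 17 = -1424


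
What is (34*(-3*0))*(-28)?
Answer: 0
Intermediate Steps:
(34*(-3*0))*(-28) = (34*0)*(-28) = 0*(-28) = 0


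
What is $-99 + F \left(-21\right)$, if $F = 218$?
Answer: $-4677$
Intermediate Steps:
$-99 + F \left(-21\right) = -99 + 218 \left(-21\right) = -99 - 4578 = -4677$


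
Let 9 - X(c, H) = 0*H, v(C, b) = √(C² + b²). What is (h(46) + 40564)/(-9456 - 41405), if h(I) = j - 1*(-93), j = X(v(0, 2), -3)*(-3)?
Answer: -40630/50861 ≈ -0.79884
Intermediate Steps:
X(c, H) = 9 (X(c, H) = 9 - 0*H = 9 - 1*0 = 9 + 0 = 9)
j = -27 (j = 9*(-3) = -27)
h(I) = 66 (h(I) = -27 - 1*(-93) = -27 + 93 = 66)
(h(46) + 40564)/(-9456 - 41405) = (66 + 40564)/(-9456 - 41405) = 40630/(-50861) = 40630*(-1/50861) = -40630/50861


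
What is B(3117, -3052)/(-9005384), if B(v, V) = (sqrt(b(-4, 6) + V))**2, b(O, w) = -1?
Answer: 3053/9005384 ≈ 0.00033902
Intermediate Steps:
B(v, V) = -1 + V (B(v, V) = (sqrt(-1 + V))**2 = -1 + V)
B(3117, -3052)/(-9005384) = (-1 - 3052)/(-9005384) = -3053*(-1/9005384) = 3053/9005384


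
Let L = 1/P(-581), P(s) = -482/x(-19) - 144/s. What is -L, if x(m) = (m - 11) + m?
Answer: -4067/41014 ≈ -0.099161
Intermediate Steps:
x(m) = -11 + 2*m (x(m) = (-11 + m) + m = -11 + 2*m)
P(s) = 482/49 - 144/s (P(s) = -482/(-11 + 2*(-19)) - 144/s = -482/(-11 - 38) - 144/s = -482/(-49) - 144/s = -482*(-1/49) - 144/s = 482/49 - 144/s)
L = 4067/41014 (L = 1/(482/49 - 144/(-581)) = 1/(482/49 - 144*(-1/581)) = 1/(482/49 + 144/581) = 1/(41014/4067) = 4067/41014 ≈ 0.099161)
-L = -1*4067/41014 = -4067/41014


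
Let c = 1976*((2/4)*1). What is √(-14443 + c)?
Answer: 3*I*√1495 ≈ 116.0*I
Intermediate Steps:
c = 988 (c = 1976*((2*(¼))*1) = 1976*((½)*1) = 1976*(½) = 988)
√(-14443 + c) = √(-14443 + 988) = √(-13455) = 3*I*√1495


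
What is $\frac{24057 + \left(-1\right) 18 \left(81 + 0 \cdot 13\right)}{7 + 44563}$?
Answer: $\frac{22599}{44570} \approx 0.50704$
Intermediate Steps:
$\frac{24057 + \left(-1\right) 18 \left(81 + 0 \cdot 13\right)}{7 + 44563} = \frac{24057 - 18 \left(81 + 0\right)}{44570} = \left(24057 - 1458\right) \frac{1}{44570} = 22599 \cdot \frac{1}{44570} = \frac{22599}{44570}$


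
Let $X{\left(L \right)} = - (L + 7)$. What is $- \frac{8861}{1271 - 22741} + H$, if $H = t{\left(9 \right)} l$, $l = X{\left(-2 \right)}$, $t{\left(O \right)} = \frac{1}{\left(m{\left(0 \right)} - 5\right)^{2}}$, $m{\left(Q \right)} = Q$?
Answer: $\frac{4567}{21470} \approx 0.21272$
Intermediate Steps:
$X{\left(L \right)} = -7 - L$ ($X{\left(L \right)} = - (7 + L) = -7 - L$)
$t{\left(O \right)} = \frac{1}{25}$ ($t{\left(O \right)} = \frac{1}{\left(0 - 5\right)^{2}} = \frac{1}{\left(-5\right)^{2}} = \frac{1}{25}$)
$l = -5$ ($l = -7 - -2 = -7 + 2 = -5$)
$H = - \frac{1}{5}$ ($H = \frac{1}{25} \left(-5\right) = - \frac{1}{5} \approx -0.2$)
$- \frac{8861}{1271 - 22741} + H = - \frac{8861}{1271 - 22741} - \frac{1}{5} = - \frac{8861}{-21470} - \frac{1}{5} = \left(-8861\right) \left(- \frac{1}{21470}\right) - \frac{1}{5} = \frac{8861}{21470} - \frac{1}{5} = \frac{4567}{21470}$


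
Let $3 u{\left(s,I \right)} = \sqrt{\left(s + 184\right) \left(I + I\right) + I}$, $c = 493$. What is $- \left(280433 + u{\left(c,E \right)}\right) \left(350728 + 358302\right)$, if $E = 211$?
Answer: $-198835409990 - \frac{709030 \sqrt{285905}}{3} \approx -1.9896 \cdot 10^{11}$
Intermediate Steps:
$u{\left(s,I \right)} = \frac{\sqrt{I + 2 I \left(184 + s\right)}}{3}$ ($u{\left(s,I \right)} = \frac{\sqrt{\left(s + 184\right) \left(I + I\right) + I}}{3} = \frac{\sqrt{\left(184 + s\right) 2 I + I}}{3} = \frac{\sqrt{2 I \left(184 + s\right) + I}}{3} = \frac{\sqrt{I + 2 I \left(184 + s\right)}}{3}$)
$- \left(280433 + u{\left(c,E \right)}\right) \left(350728 + 358302\right) = - \left(280433 + \frac{\sqrt{211 \left(369 + 2 \cdot 493\right)}}{3}\right) \left(350728 + 358302\right) = - \left(280433 + \frac{\sqrt{211 \left(369 + 986\right)}}{3}\right) 709030 = - \left(280433 + \frac{\sqrt{211 \cdot 1355}}{3}\right) 709030 = - \left(280433 + \frac{\sqrt{285905}}{3}\right) 709030 = - (198835409990 + \frac{709030 \sqrt{285905}}{3}) = -198835409990 - \frac{709030 \sqrt{285905}}{3}$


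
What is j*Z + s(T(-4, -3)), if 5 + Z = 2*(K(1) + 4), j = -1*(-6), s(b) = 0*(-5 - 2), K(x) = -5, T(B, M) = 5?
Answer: -42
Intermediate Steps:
s(b) = 0 (s(b) = 0*(-7) = 0)
j = 6
Z = -7 (Z = -5 + 2*(-5 + 4) = -5 + 2*(-1) = -5 - 2 = -7)
j*Z + s(T(-4, -3)) = 6*(-7) + 0 = -42 + 0 = -42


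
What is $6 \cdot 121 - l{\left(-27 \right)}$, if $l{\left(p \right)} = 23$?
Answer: $703$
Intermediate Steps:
$6 \cdot 121 - l{\left(-27 \right)} = 6 \cdot 121 - 23 = 726 - 23 = 703$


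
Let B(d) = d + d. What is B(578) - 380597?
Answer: -379441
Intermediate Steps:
B(d) = 2*d
B(578) - 380597 = 2*578 - 380597 = 1156 - 380597 = -379441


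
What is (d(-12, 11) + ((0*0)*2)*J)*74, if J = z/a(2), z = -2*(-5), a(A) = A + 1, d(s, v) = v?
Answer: 814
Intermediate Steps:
a(A) = 1 + A
z = 10
J = 10/3 (J = 10/(1 + 2) = 10/3 ≈ 3.3333)
(d(-12, 11) + ((0*0)*2)*J)*74 = (11 + ((0*0)*2)*(10/3))*74 = (11 + (0*2)*(10/3))*74 = (11 + 0*(10/3))*74 = (11 + 0)*74 = 11*74 = 814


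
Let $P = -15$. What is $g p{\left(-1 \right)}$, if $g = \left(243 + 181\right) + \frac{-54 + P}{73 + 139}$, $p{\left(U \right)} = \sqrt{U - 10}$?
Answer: $\frac{89819 i \sqrt{11}}{212} \approx 1405.2 i$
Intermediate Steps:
$p{\left(U \right)} = \sqrt{-10 + U}$
$g = \frac{89819}{212}$ ($g = \left(243 + 181\right) + \frac{-54 - 15}{73 + 139} = 424 - \frac{69}{212} = \frac{89819}{212} \approx 423.67$)
$g p{\left(-1 \right)} = \frac{89819 \sqrt{-10 - 1}}{212} = \frac{89819 \sqrt{-11}}{212} = \frac{89819 i \sqrt{11}}{212}$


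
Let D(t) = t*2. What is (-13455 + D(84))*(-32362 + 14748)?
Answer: 234037218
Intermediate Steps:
D(t) = 2*t
(-13455 + D(84))*(-32362 + 14748) = (-13455 + 2*84)*(-32362 + 14748) = (-13455 + 168)*(-17614) = -13287*(-17614) = 234037218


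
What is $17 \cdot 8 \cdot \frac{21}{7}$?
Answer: $408$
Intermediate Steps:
$17 \cdot 8 \cdot \frac{21}{7} = 136 \cdot 21 \cdot \frac{1}{7} = 136 \cdot 3 = 408$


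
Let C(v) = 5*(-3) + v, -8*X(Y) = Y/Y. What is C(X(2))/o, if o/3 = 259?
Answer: -121/6216 ≈ -0.019466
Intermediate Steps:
o = 777 (o = 3*259 = 777)
X(Y) = -⅛ (X(Y) = -Y/(8*Y) = -⅛*1 = -⅛)
C(v) = -15 + v
C(X(2))/o = (-15 - ⅛)/777 = -121/8*1/777 = -121/6216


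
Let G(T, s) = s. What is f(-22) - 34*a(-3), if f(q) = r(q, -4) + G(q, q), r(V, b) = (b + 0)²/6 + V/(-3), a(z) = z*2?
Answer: 192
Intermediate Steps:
a(z) = 2*z
r(V, b) = -V/3 + b²/6 (r(V, b) = b²*(⅙) + V*(-⅓) = b²/6 - V/3 = -V/3 + b²/6)
f(q) = 8/3 + 2*q/3 (f(q) = (-q/3 + (⅙)*(-4)²) + q = (-q/3 + (⅙)*16) + q = (-q/3 + 8/3) + q = (8/3 - q/3) + q = 8/3 + 2*q/3)
f(-22) - 34*a(-3) = (8/3 + (⅔)*(-22)) - 68*(-3) = (8/3 - 44/3) - 34*(-6) = -12 + 204 = 192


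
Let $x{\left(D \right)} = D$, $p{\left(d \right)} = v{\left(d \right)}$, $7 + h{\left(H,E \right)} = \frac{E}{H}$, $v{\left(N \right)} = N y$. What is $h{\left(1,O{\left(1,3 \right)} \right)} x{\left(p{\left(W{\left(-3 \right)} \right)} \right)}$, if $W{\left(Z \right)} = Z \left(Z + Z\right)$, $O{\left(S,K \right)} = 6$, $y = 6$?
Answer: $-108$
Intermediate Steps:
$W{\left(Z \right)} = 2 Z^{2}$ ($W{\left(Z \right)} = Z 2 Z = 2 Z^{2}$)
$v{\left(N \right)} = 6 N$ ($v{\left(N \right)} = N 6 = 6 N$)
$h{\left(H,E \right)} = -7 + \frac{E}{H}$
$p{\left(d \right)} = 6 d$
$h{\left(1,O{\left(1,3 \right)} \right)} x{\left(p{\left(W{\left(-3 \right)} \right)} \right)} = \left(-7 + \frac{6}{1}\right) 6 \cdot 2 \left(-3\right)^{2} = \left(-7 + 6 \cdot 1\right) 6 \cdot 2 \cdot 9 = \left(-7 + 6\right) 6 \cdot 18 = \left(-1\right) 108 = -108$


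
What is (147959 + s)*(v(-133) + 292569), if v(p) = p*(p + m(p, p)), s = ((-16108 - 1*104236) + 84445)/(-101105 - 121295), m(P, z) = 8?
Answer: 5087187046992903/111200 ≈ 4.5748e+10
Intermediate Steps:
s = 35899/222400 (s = ((-16108 - 104236) + 84445)/(-222400) = (-120344 + 84445)*(-1/222400) = -35899*(-1/222400) = 35899/222400 ≈ 0.16142)
v(p) = p*(8 + p) (v(p) = p*(p + 8) = p*(8 + p))
(147959 + s)*(v(-133) + 292569) = (147959 + 35899/222400)*(-133*(8 - 133) + 292569) = 32906117499*(-133*(-125) + 292569)/222400 = 32906117499*(16625 + 292569)/222400 = (32906117499/222400)*309194 = 5087187046992903/111200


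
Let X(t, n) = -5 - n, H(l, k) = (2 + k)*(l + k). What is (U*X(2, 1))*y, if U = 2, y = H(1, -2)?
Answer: 0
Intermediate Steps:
H(l, k) = (2 + k)*(k + l)
y = 0 (y = (-2)² + 2*(-2) + 2*1 - 2*1 = 4 - 4 + 2 - 2 = 0)
(U*X(2, 1))*y = (2*(-5 - 1*1))*0 = (2*(-5 - 1))*0 = (2*(-6))*0 = -12*0 = 0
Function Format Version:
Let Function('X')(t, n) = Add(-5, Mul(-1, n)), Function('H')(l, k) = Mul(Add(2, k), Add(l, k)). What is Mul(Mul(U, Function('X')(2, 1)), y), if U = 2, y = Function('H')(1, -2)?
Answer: 0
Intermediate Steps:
Function('H')(l, k) = Mul(Add(2, k), Add(k, l))
y = 0 (y = Add(Pow(-2, 2), Mul(2, -2), Mul(2, 1), Mul(-2, 1)) = Add(4, -4, 2, -2) = 0)
Mul(Mul(U, Function('X')(2, 1)), y) = Mul(Mul(2, Add(-5, Mul(-1, 1))), 0) = Mul(Mul(2, Add(-5, -1)), 0) = Mul(Mul(2, -6), 0) = Mul(-12, 0) = 0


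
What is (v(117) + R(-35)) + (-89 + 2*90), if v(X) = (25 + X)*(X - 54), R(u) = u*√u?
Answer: 9037 - 35*I*√35 ≈ 9037.0 - 207.06*I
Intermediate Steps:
R(u) = u^(3/2)
v(X) = (-54 + X)*(25 + X) (v(X) = (25 + X)*(-54 + X) = (-54 + X)*(25 + X))
(v(117) + R(-35)) + (-89 + 2*90) = ((-1350 + 117² - 29*117) + (-35)^(3/2)) + (-89 + 2*90) = ((-1350 + 13689 - 3393) - 35*I*√35) + (-89 + 180) = (8946 - 35*I*√35) + 91 = 9037 - 35*I*√35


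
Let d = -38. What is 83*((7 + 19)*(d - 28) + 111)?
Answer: -133215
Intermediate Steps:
83*((7 + 19)*(d - 28) + 111) = 83*((7 + 19)*(-38 - 28) + 111) = 83*(26*(-66) + 111) = 83*(-1716 + 111) = 83*(-1605) = -133215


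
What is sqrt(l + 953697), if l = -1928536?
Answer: I*sqrt(974839) ≈ 987.34*I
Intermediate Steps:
sqrt(l + 953697) = sqrt(-1928536 + 953697) = sqrt(-974839) = I*sqrt(974839)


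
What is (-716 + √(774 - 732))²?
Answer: (716 - √42)² ≈ 5.0342e+5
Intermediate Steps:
(-716 + √(774 - 732))² = (-716 + √42)²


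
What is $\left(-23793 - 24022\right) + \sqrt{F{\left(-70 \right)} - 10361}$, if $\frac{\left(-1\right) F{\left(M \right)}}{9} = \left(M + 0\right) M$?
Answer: $-47815 + i \sqrt{54461} \approx -47815.0 + 233.37 i$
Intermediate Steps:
$F{\left(M \right)} = - 9 M^{2}$ ($F{\left(M \right)} = - 9 \left(M + 0\right) M = - 9 M M = - 9 M^{2}$)
$\left(-23793 - 24022\right) + \sqrt{F{\left(-70 \right)} - 10361} = \left(-23793 - 24022\right) + \sqrt{- 9 \left(-70\right)^{2} - 10361} = -47815 + \sqrt{\left(-9\right) 4900 - 10361} = -47815 + \sqrt{-44100 - 10361} = -47815 + \sqrt{-54461} = -47815 + i \sqrt{54461}$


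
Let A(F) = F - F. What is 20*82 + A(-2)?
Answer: 1640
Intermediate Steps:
A(F) = 0
20*82 + A(-2) = 20*82 + 0 = 1640 + 0 = 1640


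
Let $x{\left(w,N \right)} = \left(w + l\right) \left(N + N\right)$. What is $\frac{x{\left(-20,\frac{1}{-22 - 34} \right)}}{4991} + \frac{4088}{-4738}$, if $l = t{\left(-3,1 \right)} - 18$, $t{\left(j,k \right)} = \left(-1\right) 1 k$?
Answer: $- \frac{12415327}{14394044} \approx -0.86253$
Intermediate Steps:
$t{\left(j,k \right)} = - k$
$l = -19$ ($l = \left(-1\right) 1 - 18 = -1 - 18 = -19$)
$x{\left(w,N \right)} = 2 N \left(-19 + w\right)$ ($x{\left(w,N \right)} = \left(w - 19\right) \left(N + N\right) = \left(-19 + w\right) 2 N = 2 N \left(-19 + w\right)$)
$\frac{x{\left(-20,\frac{1}{-22 - 34} \right)}}{4991} + \frac{4088}{-4738} = \frac{2 \frac{1}{-22 - 34} \left(-19 - 20\right)}{4991} + \frac{4088}{-4738} = 2 \frac{1}{-56} \left(-39\right) \frac{1}{4991} + 4088 \left(- \frac{1}{4738}\right) = 2 \left(- \frac{1}{56}\right) \left(-39\right) \frac{1}{4991} - \frac{2044}{2369} = \frac{39}{28} \cdot \frac{1}{4991} - \frac{2044}{2369} = \frac{39}{139748} - \frac{2044}{2369} = - \frac{12415327}{14394044}$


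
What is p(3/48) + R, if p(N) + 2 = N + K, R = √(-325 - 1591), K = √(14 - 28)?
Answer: -31/16 + I*√14 + 2*I*√479 ≈ -1.9375 + 47.514*I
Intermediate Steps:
K = I*√14 (K = √(-14) = I*√14 ≈ 3.7417*I)
R = 2*I*√479 (R = √(-1916) = 2*I*√479 ≈ 43.772*I)
p(N) = -2 + N + I*√14 (p(N) = -2 + (N + I*√14) = -2 + N + I*√14)
p(3/48) + R = (-2 + 3/48 + I*√14) + 2*I*√479 = (-2 + 3*(1/48) + I*√14) + 2*I*√479 = (-2 + 1/16 + I*√14) + 2*I*√479 = (-31/16 + I*√14) + 2*I*√479 = -31/16 + I*√14 + 2*I*√479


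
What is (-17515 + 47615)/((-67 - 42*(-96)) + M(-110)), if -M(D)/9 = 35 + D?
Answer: 1505/232 ≈ 6.4871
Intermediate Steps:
M(D) = -315 - 9*D (M(D) = -9*(35 + D) = -315 - 9*D)
(-17515 + 47615)/((-67 - 42*(-96)) + M(-110)) = (-17515 + 47615)/((-67 - 42*(-96)) + (-315 - 9*(-110))) = 30100/((-67 + 4032) + (-315 + 990)) = 30100/(3965 + 675) = 30100/4640 = 30100*(1/4640) = 1505/232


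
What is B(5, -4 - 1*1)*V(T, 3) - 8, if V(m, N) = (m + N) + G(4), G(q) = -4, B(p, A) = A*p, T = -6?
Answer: 167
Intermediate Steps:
V(m, N) = -4 + N + m (V(m, N) = (m + N) - 4 = (N + m) - 4 = -4 + N + m)
B(5, -4 - 1*1)*V(T, 3) - 8 = ((-4 - 1*1)*5)*(-4 + 3 - 6) - 8 = ((-4 - 1)*5)*(-7) - 8 = -5*5*(-7) - 8 = -25*(-7) - 8 = 175 - 8 = 167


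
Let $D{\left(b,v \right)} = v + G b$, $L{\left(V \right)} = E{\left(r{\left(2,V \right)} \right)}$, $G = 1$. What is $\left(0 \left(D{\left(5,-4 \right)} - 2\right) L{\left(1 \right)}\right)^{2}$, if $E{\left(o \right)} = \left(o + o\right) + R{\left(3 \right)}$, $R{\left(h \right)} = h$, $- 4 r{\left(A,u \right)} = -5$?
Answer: $0$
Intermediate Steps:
$r{\left(A,u \right)} = \frac{5}{4}$ ($r{\left(A,u \right)} = \left(- \frac{1}{4}\right) \left(-5\right) = \frac{5}{4}$)
$E{\left(o \right)} = 3 + 2 o$ ($E{\left(o \right)} = \left(o + o\right) + 3 = 2 o + 3 = 3 + 2 o$)
$L{\left(V \right)} = \frac{11}{2}$ ($L{\left(V \right)} = 3 + 2 \cdot \frac{5}{4} = 3 + \frac{5}{2} = \frac{11}{2}$)
$D{\left(b,v \right)} = b + v$ ($D{\left(b,v \right)} = v + 1 b = v + b = b + v$)
$\left(0 \left(D{\left(5,-4 \right)} - 2\right) L{\left(1 \right)}\right)^{2} = \left(0 \left(\left(5 - 4\right) - 2\right) \frac{11}{2}\right)^{2} = \left(0 \left(1 - 2\right) \frac{11}{2}\right)^{2} = \left(0 \left(-1\right) \frac{11}{2}\right)^{2} = \left(0 \cdot \frac{11}{2}\right)^{2} = 0^{2} = 0$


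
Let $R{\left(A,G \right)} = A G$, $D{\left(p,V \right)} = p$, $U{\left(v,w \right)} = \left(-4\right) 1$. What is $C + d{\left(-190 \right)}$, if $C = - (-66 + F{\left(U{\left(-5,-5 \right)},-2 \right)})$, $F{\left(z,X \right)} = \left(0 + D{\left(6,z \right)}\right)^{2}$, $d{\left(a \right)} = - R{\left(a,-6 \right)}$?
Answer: $-1110$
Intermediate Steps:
$U{\left(v,w \right)} = -4$
$d{\left(a \right)} = 6 a$ ($d{\left(a \right)} = - a \left(-6\right) = - \left(-6\right) a = 6 a$)
$F{\left(z,X \right)} = 36$ ($F{\left(z,X \right)} = \left(0 + 6\right)^{2} = 6^{2} = 36$)
$C = 30$ ($C = - (-66 + 36) = \left(-1\right) \left(-30\right) = 30$)
$C + d{\left(-190 \right)} = 30 + 6 \left(-190\right) = 30 - 1140 = -1110$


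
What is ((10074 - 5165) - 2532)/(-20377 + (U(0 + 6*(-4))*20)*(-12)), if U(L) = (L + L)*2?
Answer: 2377/2663 ≈ 0.89260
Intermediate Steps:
U(L) = 4*L (U(L) = (2*L)*2 = 4*L)
((10074 - 5165) - 2532)/(-20377 + (U(0 + 6*(-4))*20)*(-12)) = ((10074 - 5165) - 2532)/(-20377 + ((4*(0 + 6*(-4)))*20)*(-12)) = (4909 - 2532)/(-20377 + ((4*(0 - 24))*20)*(-12)) = 2377/(-20377 + ((4*(-24))*20)*(-12)) = 2377/(-20377 - 96*20*(-12)) = 2377/(-20377 - 1920*(-12)) = 2377/(-20377 + 23040) = 2377/2663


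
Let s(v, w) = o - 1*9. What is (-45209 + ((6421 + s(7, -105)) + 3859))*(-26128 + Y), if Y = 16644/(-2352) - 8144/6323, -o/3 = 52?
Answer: 568364976123003/619654 ≈ 9.1723e+8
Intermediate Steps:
o = -156 (o = -3*52 = -156)
s(v, w) = -165 (s(v, w) = -156 - 1*9 = -156 - 9 = -165)
Y = -10366225/1239308 (Y = 16644*(-1/2352) - 8144*1/6323 = -1387/196 - 8144/6323 = -10366225/1239308 ≈ -8.3645)
(-45209 + ((6421 + s(7, -105)) + 3859))*(-26128 + Y) = (-45209 + ((6421 - 165) + 3859))*(-26128 - 10366225/1239308) = (-45209 + (6256 + 3859))*(-32391005649/1239308) = (-45209 + 10115)*(-32391005649/1239308) = -35094*(-32391005649/1239308) = 568364976123003/619654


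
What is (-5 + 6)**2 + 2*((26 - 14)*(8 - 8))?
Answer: 1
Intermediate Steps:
(-5 + 6)**2 + 2*((26 - 14)*(8 - 8)) = 1**2 + 2*(12*0) = 1 + 2*0 = 1 + 0 = 1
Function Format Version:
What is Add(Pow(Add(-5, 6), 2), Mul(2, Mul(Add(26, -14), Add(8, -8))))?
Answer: 1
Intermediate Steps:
Add(Pow(Add(-5, 6), 2), Mul(2, Mul(Add(26, -14), Add(8, -8)))) = Add(Pow(1, 2), Mul(2, Mul(12, 0))) = Add(1, Mul(2, 0)) = Add(1, 0) = 1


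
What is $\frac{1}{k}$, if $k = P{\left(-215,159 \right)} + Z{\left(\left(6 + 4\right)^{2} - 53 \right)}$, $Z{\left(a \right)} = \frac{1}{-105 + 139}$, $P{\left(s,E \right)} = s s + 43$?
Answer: $\frac{34}{1573113} \approx 2.1613 \cdot 10^{-5}$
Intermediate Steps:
$P{\left(s,E \right)} = 43 + s^{2}$ ($P{\left(s,E \right)} = s^{2} + 43 = 43 + s^{2}$)
$Z{\left(a \right)} = \frac{1}{34}$
$k = \frac{1573113}{34}$ ($k = \left(43 + \left(-215\right)^{2}\right) + \frac{1}{34} = \left(43 + 46225\right) + \frac{1}{34} = 46268 + \frac{1}{34} = \frac{1573113}{34} \approx 46268.0$)
$\frac{1}{k} = \frac{1}{\frac{1573113}{34}} = \frac{34}{1573113}$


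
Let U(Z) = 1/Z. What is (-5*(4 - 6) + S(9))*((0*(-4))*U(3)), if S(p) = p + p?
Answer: 0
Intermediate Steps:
S(p) = 2*p
(-5*(4 - 6) + S(9))*((0*(-4))*U(3)) = (-5*(4 - 6) + 2*9)*((0*(-4))/3) = (-5*(-2) + 18)*(0*(⅓)) = (10 + 18)*0 = 28*0 = 0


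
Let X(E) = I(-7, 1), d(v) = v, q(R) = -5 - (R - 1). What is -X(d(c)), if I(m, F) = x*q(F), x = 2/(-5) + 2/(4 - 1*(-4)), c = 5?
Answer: -3/4 ≈ -0.75000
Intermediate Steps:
q(R) = -4 - R (q(R) = -5 - (-1 + R) = -5 + (1 - R) = -4 - R)
x = -3/20 (x = 2*(-1/5) + 2/(4 + 4) = -2/5 + 2/8 = -2/5 + 2*(1/8) = -2/5 + 1/4 = -3/20 ≈ -0.15000)
I(m, F) = 3/5 + 3*F/20 (I(m, F) = -3*(-4 - F)/20 = 3/5 + 3*F/20)
X(E) = 3/4 (X(E) = 3/5 + (3/20)*1 = 3/5 + 3/20 = 3/4)
-X(d(c)) = -1*3/4 = -3/4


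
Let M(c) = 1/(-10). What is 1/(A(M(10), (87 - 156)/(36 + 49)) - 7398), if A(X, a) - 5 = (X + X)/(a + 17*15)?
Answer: -21606/159733175 ≈ -0.00013526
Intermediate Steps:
M(c) = -⅒
A(X, a) = 5 + 2*X/(255 + a) (A(X, a) = 5 + (X + X)/(a + 17*15) = 5 + (2*X)/(a + 255) = 5 + (2*X)/(255 + a) = 5 + 2*X/(255 + a))
1/(A(M(10), (87 - 156)/(36 + 49)) - 7398) = 1/((1275 + 2*(-⅒) + 5*((87 - 156)/(36 + 49)))/(255 + (87 - 156)/(36 + 49)) - 7398) = 1/((1275 - ⅕ + 5*(-69/85))/(255 - 69/85) - 7398) = 1/((1275 - ⅕ - 69/17)/(21606/85) - 7398) = 1/((85/21606)*(108013/85) - 7398) = 1/(108013/21606 - 7398) = 1/(-159733175/21606) = -21606/159733175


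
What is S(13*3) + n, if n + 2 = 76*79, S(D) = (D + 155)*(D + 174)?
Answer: 47324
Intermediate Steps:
S(D) = (155 + D)*(174 + D)
n = 6002 (n = -2 + 76*79 = -2 + 6004 = 6002)
S(13*3) + n = (26970 + (13*3)² + 329*(13*3)) + 6002 = (26970 + 39² + 329*39) + 6002 = (26970 + 1521 + 12831) + 6002 = 41322 + 6002 = 47324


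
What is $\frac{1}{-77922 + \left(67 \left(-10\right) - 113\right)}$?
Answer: $- \frac{1}{78705} \approx -1.2706 \cdot 10^{-5}$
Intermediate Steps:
$\frac{1}{-77922 + \left(67 \left(-10\right) - 113\right)} = \frac{1}{-77922 - 783} = \frac{1}{-78705} = - \frac{1}{78705}$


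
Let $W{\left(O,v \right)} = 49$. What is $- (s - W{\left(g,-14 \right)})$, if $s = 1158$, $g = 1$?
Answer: $-1109$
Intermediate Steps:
$- (s - W{\left(g,-14 \right)}) = - (1158 - 49) = \left(-1\right) 1109 = -1109$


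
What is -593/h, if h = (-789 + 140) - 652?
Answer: 593/1301 ≈ 0.45580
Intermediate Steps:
h = -1301 (h = -649 - 652 = -1301)
-593/h = -593/(-1301) = -593*(-1/1301) = 593/1301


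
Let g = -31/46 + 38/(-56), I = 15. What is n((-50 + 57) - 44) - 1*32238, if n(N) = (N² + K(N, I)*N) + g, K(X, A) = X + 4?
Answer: -19094183/644 ≈ -29649.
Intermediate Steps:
K(X, A) = 4 + X
g = -871/644 (g = -31*1/46 + 38*(-1/56) = -31/46 - 19/28 = -871/644 ≈ -1.3525)
n(N) = -871/644 + N² + N*(4 + N) (n(N) = (N² + (4 + N)*N) - 871/644 = (N² + N*(4 + N)) - 871/644 = -871/644 + N² + N*(4 + N))
n((-50 + 57) - 44) - 1*32238 = (-871/644 + 2*((-50 + 57) - 44)² + 4*((-50 + 57) - 44)) - 1*32238 = (-871/644 + 2*(7 - 44)² + 4*(7 - 44)) - 32238 = (-871/644 + 2*(-37)² + 4*(-37)) - 32238 = (-871/644 + 2*1369 - 148) - 32238 = (-871/644 + 2738 - 148) - 32238 = 1667089/644 - 32238 = -19094183/644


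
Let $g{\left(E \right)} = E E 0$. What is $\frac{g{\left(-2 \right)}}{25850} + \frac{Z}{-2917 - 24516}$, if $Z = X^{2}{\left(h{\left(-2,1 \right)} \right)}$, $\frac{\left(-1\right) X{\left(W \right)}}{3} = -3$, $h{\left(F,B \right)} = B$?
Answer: $- \frac{81}{27433} \approx -0.0029526$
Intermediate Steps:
$X{\left(W \right)} = 9$ ($X{\left(W \right)} = \left(-3\right) \left(-3\right) = 9$)
$g{\left(E \right)} = 0$ ($g{\left(E \right)} = E^{2} \cdot 0 = 0$)
$Z = 81$ ($Z = 9^{2} = 81$)
$\frac{g{\left(-2 \right)}}{25850} + \frac{Z}{-2917 - 24516} = \frac{0}{25850} + \frac{81}{-2917 - 24516} = 0 \cdot \frac{1}{25850} + \frac{81}{-2917 - 24516} = 0 + \frac{81}{-27433} = 0 + 81 \left(- \frac{1}{27433}\right) = 0 - \frac{81}{27433} = - \frac{81}{27433}$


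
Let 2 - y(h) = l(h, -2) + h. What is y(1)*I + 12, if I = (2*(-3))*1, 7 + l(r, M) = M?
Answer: -48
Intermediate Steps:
l(r, M) = -7 + M
I = -6 (I = -6*1 = -6)
y(h) = 11 - h (y(h) = 2 - ((-7 - 2) + h) = 2 - (-9 + h) = 2 + (9 - h) = 11 - h)
y(1)*I + 12 = (11 - 1*1)*(-6) + 12 = (11 - 1)*(-6) + 12 = 10*(-6) + 12 = -60 + 12 = -48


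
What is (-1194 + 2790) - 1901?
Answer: -305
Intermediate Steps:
(-1194 + 2790) - 1901 = 1596 - 1901 = -305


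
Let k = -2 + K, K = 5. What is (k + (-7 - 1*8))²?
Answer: 144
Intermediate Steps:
k = 3 (k = -2 + 5 = 3)
(k + (-7 - 1*8))² = (3 + (-7 - 1*8))² = (3 + (-7 - 8))² = (3 - 15)² = (-12)² = 144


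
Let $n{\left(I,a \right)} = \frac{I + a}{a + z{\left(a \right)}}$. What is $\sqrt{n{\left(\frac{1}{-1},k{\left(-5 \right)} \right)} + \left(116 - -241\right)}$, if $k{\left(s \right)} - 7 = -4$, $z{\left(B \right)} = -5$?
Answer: $2 \sqrt{89} \approx 18.868$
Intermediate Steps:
$k{\left(s \right)} = 3$ ($k{\left(s \right)} = 7 - 4 = 3$)
$n{\left(I,a \right)} = \frac{I + a}{-5 + a}$ ($n{\left(I,a \right)} = \frac{I + a}{a - 5} = \frac{I + a}{-5 + a}$)
$\sqrt{n{\left(\frac{1}{-1},k{\left(-5 \right)} \right)} + \left(116 - -241\right)} = \sqrt{\frac{\frac{1}{-1} + 3}{-5 + 3} + \left(116 - -241\right)} = \sqrt{\frac{-1 + 3}{-2} + \left(116 + 241\right)} = \sqrt{\left(- \frac{1}{2}\right) 2 + 357} = \sqrt{-1 + 357} = \sqrt{356} = 2 \sqrt{89}$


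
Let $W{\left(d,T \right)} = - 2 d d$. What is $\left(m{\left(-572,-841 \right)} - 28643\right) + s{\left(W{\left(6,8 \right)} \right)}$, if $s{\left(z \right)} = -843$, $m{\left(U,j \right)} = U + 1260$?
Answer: $-28798$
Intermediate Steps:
$m{\left(U,j \right)} = 1260 + U$
$W{\left(d,T \right)} = - 2 d^{2}$
$\left(m{\left(-572,-841 \right)} - 28643\right) + s{\left(W{\left(6,8 \right)} \right)} = \left(\left(1260 - 572\right) - 28643\right) - 843 = \left(688 - 28643\right) - 843 = -27955 - 843 = -28798$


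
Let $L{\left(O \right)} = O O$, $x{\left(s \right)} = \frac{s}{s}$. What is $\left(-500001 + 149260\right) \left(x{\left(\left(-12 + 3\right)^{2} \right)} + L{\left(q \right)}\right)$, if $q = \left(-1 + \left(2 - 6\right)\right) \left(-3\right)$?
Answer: $-79267466$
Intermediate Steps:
$q = 15$ ($q = \left(-1 + \left(2 - 6\right)\right) \left(-3\right) = \left(-1 - 4\right) \left(-3\right) = \left(-5\right) \left(-3\right) = 15$)
$x{\left(s \right)} = 1$
$L{\left(O \right)} = O^{2}$
$\left(-500001 + 149260\right) \left(x{\left(\left(-12 + 3\right)^{2} \right)} + L{\left(q \right)}\right) = \left(-500001 + 149260\right) \left(1 + 15^{2}\right) = - 350741 \left(1 + 225\right) = \left(-350741\right) 226 = -79267466$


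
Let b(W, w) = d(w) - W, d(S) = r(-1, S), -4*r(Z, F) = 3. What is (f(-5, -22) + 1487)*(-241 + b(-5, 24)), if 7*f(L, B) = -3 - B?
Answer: -2468829/7 ≈ -3.5269e+5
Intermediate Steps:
r(Z, F) = -¾ (r(Z, F) = -¼*3 = -¾)
f(L, B) = -3/7 - B/7 (f(L, B) = (-3 - B)/7 = -3/7 - B/7)
d(S) = -¾
b(W, w) = -¾ - W
(f(-5, -22) + 1487)*(-241 + b(-5, 24)) = ((-3/7 - ⅐*(-22)) + 1487)*(-241 + (-¾ - 1*(-5))) = ((-3/7 + 22/7) + 1487)*(-241 + (-¾ + 5)) = (19/7 + 1487)*(-241 + 17/4) = (10428/7)*(-947/4) = -2468829/7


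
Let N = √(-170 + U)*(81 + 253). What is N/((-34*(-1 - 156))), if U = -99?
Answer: 167*I*√269/2669 ≈ 1.0262*I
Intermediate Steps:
N = 334*I*√269 (N = √(-170 - 99)*(81 + 253) = √(-269)*334 = (I*√269)*334 = 334*I*√269 ≈ 5478.0*I)
N/((-34*(-1 - 156))) = (334*I*√269)/((-34*(-1 - 156))) = (334*I*√269)/((-34*(-157))) = (334*I*√269)/5338 = (334*I*√269)*(1/5338) = 167*I*√269/2669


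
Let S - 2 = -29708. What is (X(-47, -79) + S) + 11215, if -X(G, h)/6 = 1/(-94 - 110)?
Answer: -628693/34 ≈ -18491.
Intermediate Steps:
S = -29706 (S = 2 - 29708 = -29706)
X(G, h) = 1/34 (X(G, h) = -6/(-94 - 110) = -6/(-204) = -6*(-1/204) = 1/34)
(X(-47, -79) + S) + 11215 = (1/34 - 29706) + 11215 = -1010003/34 + 11215 = -628693/34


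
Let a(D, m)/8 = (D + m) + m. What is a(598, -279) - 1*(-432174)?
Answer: 432494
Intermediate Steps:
a(D, m) = 8*D + 16*m (a(D, m) = 8*((D + m) + m) = 8*(D + 2*m) = 8*D + 16*m)
a(598, -279) - 1*(-432174) = (8*598 + 16*(-279)) - 1*(-432174) = (4784 - 4464) + 432174 = 320 + 432174 = 432494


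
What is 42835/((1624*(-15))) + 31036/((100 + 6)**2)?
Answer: 13737145/13685448 ≈ 1.0038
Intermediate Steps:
42835/((1624*(-15))) + 31036/((100 + 6)**2) = 42835/(-24360) + 31036/(106**2) = 42835*(-1/24360) + 31036/11236 = -8567/4872 + 31036*(1/11236) = -8567/4872 + 7759/2809 = 13737145/13685448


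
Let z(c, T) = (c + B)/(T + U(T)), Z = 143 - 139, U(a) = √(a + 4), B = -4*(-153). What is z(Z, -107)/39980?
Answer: -8239/57731120 - 77*I*√103/57731120 ≈ -0.00014271 - 1.3536e-5*I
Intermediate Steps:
B = 612
U(a) = √(4 + a)
Z = 4
z(c, T) = (612 + c)/(T + √(4 + T)) (z(c, T) = (c + 612)/(T + √(4 + T)) = (612 + c)/(T + √(4 + T)))
z(Z, -107)/39980 = ((612 + 4)/(-107 + √(4 - 107)))/39980 = (616/(-107 + √(-103)))*(1/39980) = (616/(-107 + I*√103))*(1/39980) = 154/(9995*(-107 + I*√103))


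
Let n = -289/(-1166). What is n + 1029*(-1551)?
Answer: -1860911225/1166 ≈ -1.5960e+6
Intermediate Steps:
n = 289/1166 (n = -289*(-1/1166) = 289/1166 ≈ 0.24786)
n + 1029*(-1551) = 289/1166 + 1029*(-1551) = 289/1166 - 1595979 = -1860911225/1166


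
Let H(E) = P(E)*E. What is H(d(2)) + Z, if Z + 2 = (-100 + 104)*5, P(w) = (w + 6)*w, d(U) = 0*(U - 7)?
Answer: 18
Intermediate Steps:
d(U) = 0 (d(U) = 0*(-7 + U) = 0)
P(w) = w*(6 + w) (P(w) = (6 + w)*w = w*(6 + w))
H(E) = E²*(6 + E) (H(E) = (E*(6 + E))*E = E²*(6 + E))
Z = 18 (Z = -2 + (-100 + 104)*5 = -2 + 4*5 = -2 + 20 = 18)
H(d(2)) + Z = 0²*(6 + 0) + 18 = 0*6 + 18 = 0 + 18 = 18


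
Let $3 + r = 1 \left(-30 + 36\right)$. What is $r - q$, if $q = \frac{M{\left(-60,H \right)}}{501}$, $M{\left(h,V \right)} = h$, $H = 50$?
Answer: $\frac{521}{167} \approx 3.1198$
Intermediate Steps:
$r = 3$ ($r = -3 + 1 \left(-30 + 36\right) = -3 + 1 \cdot 6 = -3 + 6 = 3$)
$q = - \frac{20}{167}$ ($q = - \frac{60}{501} = \left(-60\right) \frac{1}{501} = - \frac{20}{167} \approx -0.11976$)
$r - q = 3 - - \frac{20}{167} = 3 + \frac{20}{167} = \frac{521}{167}$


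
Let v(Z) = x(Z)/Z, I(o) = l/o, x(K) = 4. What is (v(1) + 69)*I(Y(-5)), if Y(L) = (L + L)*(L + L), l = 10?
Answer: 73/10 ≈ 7.3000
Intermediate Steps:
Y(L) = 4*L² (Y(L) = (2*L)*(2*L) = 4*L²)
I(o) = 10/o
v(Z) = 4/Z
(v(1) + 69)*I(Y(-5)) = (4/1 + 69)*(10/((4*(-5)²))) = (4*1 + 69)*(10/((4*25))) = (4 + 69)*(10/100) = 73*(10*(1/100)) = 73*(⅒) = 73/10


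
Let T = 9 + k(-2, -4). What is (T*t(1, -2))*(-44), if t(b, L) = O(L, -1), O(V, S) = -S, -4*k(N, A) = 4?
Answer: -352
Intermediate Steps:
k(N, A) = -1 (k(N, A) = -¼*4 = -1)
t(b, L) = 1 (t(b, L) = -1*(-1) = 1)
T = 8 (T = 9 - 1 = 8)
(T*t(1, -2))*(-44) = (8*1)*(-44) = 8*(-44) = -352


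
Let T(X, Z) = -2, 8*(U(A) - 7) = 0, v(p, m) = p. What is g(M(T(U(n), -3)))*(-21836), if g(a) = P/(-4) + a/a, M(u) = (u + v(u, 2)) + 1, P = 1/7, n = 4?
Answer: -147393/7 ≈ -21056.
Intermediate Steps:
U(A) = 7 (U(A) = 7 + (⅛)*0 = 7 + 0 = 7)
P = ⅐ ≈ 0.14286
M(u) = 1 + 2*u (M(u) = (u + u) + 1 = 2*u + 1 = 1 + 2*u)
g(a) = 27/28 (g(a) = (⅐)/(-4) + a/a = (⅐)*(-¼) + 1 = -1/28 + 1 = 27/28)
g(M(T(U(n), -3)))*(-21836) = (27/28)*(-21836) = -147393/7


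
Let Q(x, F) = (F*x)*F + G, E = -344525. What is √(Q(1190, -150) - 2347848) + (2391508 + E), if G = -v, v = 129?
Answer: 2046983 + √24427023 ≈ 2.0519e+6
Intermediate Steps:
G = -129 (G = -1*129 = -129)
Q(x, F) = -129 + x*F² (Q(x, F) = (F*x)*F - 129 = x*F² - 129 = -129 + x*F²)
√(Q(1190, -150) - 2347848) + (2391508 + E) = √((-129 + 1190*(-150)²) - 2347848) + (2391508 - 344525) = √((-129 + 1190*22500) - 2347848) + 2046983 = √((-129 + 26775000) - 2347848) + 2046983 = √(26774871 - 2347848) + 2046983 = √24427023 + 2046983 = 2046983 + √24427023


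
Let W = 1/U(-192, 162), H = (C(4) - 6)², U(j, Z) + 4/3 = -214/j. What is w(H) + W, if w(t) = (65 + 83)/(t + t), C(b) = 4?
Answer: 195/14 ≈ 13.929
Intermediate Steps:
U(j, Z) = -4/3 - 214/j
H = 4 (H = (4 - 6)² = (-2)² = 4)
w(t) = 74/t (w(t) = 148/((2*t)) = 148*(1/(2*t)) = 74/t)
W = -32/7 (W = 1/(-4/3 - 214/(-192)) = 1/(-4/3 - 214*(-1/192)) = 1/(-4/3 + 107/96) = 1/(-7/32) = -32/7 ≈ -4.5714)
w(H) + W = 74/4 - 32/7 = 74*(¼) - 32/7 = 37/2 - 32/7 = 195/14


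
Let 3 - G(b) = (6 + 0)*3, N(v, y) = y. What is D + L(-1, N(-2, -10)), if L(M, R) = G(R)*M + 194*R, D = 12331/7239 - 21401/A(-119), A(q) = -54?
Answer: -10472041/6858 ≈ -1527.0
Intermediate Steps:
G(b) = -15 (G(b) = 3 - (6 + 0)*3 = 3 - 6*3 = 3 - 1*18 = 3 - 18 = -15)
D = 2729609/6858 (D = 12331/7239 - 21401/(-54) = 12331*(1/7239) - 21401*(-1/54) = 649/381 + 21401/54 = 2729609/6858 ≈ 398.02)
L(M, R) = -15*M + 194*R
D + L(-1, N(-2, -10)) = 2729609/6858 + (-15*(-1) + 194*(-10)) = 2729609/6858 + (15 - 1940) = 2729609/6858 - 1925 = -10472041/6858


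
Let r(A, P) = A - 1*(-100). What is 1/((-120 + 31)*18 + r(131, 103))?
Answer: -1/1371 ≈ -0.00072939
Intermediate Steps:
r(A, P) = 100 + A (r(A, P) = A + 100 = 100 + A)
1/((-120 + 31)*18 + r(131, 103)) = 1/((-120 + 31)*18 + (100 + 131)) = 1/(-89*18 + 231) = 1/(-1602 + 231) = 1/(-1371) = -1/1371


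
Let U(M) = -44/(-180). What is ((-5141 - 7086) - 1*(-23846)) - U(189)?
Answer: 522844/45 ≈ 11619.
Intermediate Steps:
U(M) = 11/45 (U(M) = -44*(-1/180) = 11/45)
((-5141 - 7086) - 1*(-23846)) - U(189) = ((-5141 - 7086) - 1*(-23846)) - 1*11/45 = (-12227 + 23846) - 11/45 = 11619 - 11/45 = 522844/45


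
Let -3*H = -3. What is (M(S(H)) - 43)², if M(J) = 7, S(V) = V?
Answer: 1296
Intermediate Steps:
H = 1 (H = -⅓*(-3) = 1)
(M(S(H)) - 43)² = (7 - 43)² = (-36)² = 1296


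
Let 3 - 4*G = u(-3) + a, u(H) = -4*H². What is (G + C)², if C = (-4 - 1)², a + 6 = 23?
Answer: 3721/4 ≈ 930.25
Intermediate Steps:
a = 17 (a = -6 + 23 = 17)
C = 25 (C = (-5)² = 25)
G = 11/2 (G = ¾ - (-4*(-3)² + 17)/4 = ¾ - (-4*9 + 17)/4 = ¾ - (-36 + 17)/4 = ¾ - ¼*(-19) = ¾ + 19/4 = 11/2 ≈ 5.5000)
(G + C)² = (11/2 + 25)² = (61/2)² = 3721/4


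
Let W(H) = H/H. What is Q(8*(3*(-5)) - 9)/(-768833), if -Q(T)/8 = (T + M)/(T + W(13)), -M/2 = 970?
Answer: 2069/12301328 ≈ 0.00016819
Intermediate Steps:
W(H) = 1
M = -1940 (M = -2*970 = -1940)
Q(T) = -8*(-1940 + T)/(1 + T) (Q(T) = -8*(T - 1940)/(T + 1) = -8*(-1940 + T)/(1 + T))
Q(8*(3*(-5)) - 9)/(-768833) = (8*(1940 - (8*(3*(-5)) - 9))/(1 + (8*(3*(-5)) - 9)))/(-768833) = (8*(1940 - (8*(-15) - 9))/(1 + (8*(-15) - 9)))*(-1/768833) = (8*(1940 - (-120 - 9))/(1 + (-120 - 9)))*(-1/768833) = (8*(1940 - 1*(-129))/(1 - 129))*(-1/768833) = (8*(1940 + 129)/(-128))*(-1/768833) = (8*(-1/128)*2069)*(-1/768833) = -2069/16*(-1/768833) = 2069/12301328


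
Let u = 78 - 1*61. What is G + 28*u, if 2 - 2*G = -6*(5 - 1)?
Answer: 489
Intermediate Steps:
u = 17 (u = 78 - 61 = 17)
G = 13 (G = 1 - (-3)*(5 - 1) = 1 - (-3)*4 = 1 - ½*(-24) = 1 + 12 = 13)
G + 28*u = 13 + 28*17 = 13 + 476 = 489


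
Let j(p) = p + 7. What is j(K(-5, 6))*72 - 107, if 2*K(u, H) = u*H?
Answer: -683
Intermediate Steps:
K(u, H) = H*u/2 (K(u, H) = (u*H)/2 = (H*u)/2 = H*u/2)
j(p) = 7 + p
j(K(-5, 6))*72 - 107 = (7 + (½)*6*(-5))*72 - 107 = (7 - 15)*72 - 107 = -8*72 - 107 = -576 - 107 = -683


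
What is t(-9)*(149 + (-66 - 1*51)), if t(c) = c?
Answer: -288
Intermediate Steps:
t(-9)*(149 + (-66 - 1*51)) = -9*(149 + (-66 - 1*51)) = -9*(149 + (-66 - 51)) = -9*(149 - 117) = -9*32 = -288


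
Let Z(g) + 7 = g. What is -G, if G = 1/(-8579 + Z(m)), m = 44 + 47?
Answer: 1/8495 ≈ 0.00011772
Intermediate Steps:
m = 91
Z(g) = -7 + g
G = -1/8495 (G = 1/(-8579 + (-7 + 91)) = 1/(-8579 + 84) = 1/(-8495) = -1/8495 ≈ -0.00011772)
-G = -1*(-1/8495) = 1/8495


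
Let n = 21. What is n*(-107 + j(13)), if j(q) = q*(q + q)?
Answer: 4851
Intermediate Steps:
j(q) = 2*q² (j(q) = q*(2*q) = 2*q²)
n*(-107 + j(13)) = 21*(-107 + 2*13²) = 21*(-107 + 2*169) = 21*(-107 + 338) = 21*231 = 4851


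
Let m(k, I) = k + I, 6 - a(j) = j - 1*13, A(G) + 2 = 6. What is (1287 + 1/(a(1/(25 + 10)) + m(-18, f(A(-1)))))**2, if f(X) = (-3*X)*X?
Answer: 4487478746689/2709316 ≈ 1.6563e+6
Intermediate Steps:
A(G) = 4 (A(G) = -2 + 6 = 4)
f(X) = -3*X**2
a(j) = 19 - j (a(j) = 6 - (j - 1*13) = 6 - (j - 13) = 6 - (-13 + j) = 6 + (13 - j) = 19 - j)
m(k, I) = I + k
(1287 + 1/(a(1/(25 + 10)) + m(-18, f(A(-1)))))**2 = (1287 + 1/((19 - 1/(25 + 10)) + (-3*4**2 - 18)))**2 = (1287 + 1/((19 - 1/35) + (-3*16 - 18)))**2 = (1287 + 1/((19 - 1*1/35) + (-48 - 18)))**2 = (1287 + 1/((19 - 1/35) - 66))**2 = (1287 + 1/(664/35 - 66))**2 = (1287 + 1/(-1646/35))**2 = (1287 - 35/1646)**2 = (2118367/1646)**2 = 4487478746689/2709316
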